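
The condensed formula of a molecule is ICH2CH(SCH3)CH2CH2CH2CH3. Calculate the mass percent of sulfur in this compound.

Element totals:
  C: 7
  H: 15
  I: 1
  S: 1
Molecular formula: C7H15IS.
Molar mass = 258.161 g/mol.
Mass from S: 1 × 32.06 = 32.060 g/mol.
%S = 32.060 / 258.161 × 100 = 12.42%.

12.42%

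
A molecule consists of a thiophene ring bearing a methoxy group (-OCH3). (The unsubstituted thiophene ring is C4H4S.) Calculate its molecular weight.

114.16 g/mol

Atom tally by fragment:
  thiophene ring core → C:4 H:4 S:1
  (− 1 ring H displaced by substituents)
  + OCH3 → C:1 H:3 O:1
Element totals:
  C: 5
  H: 6
  O: 1
  S: 1
Molecular formula: C5H6OS.
  M = 5(12.011) + 6(1.008) + 15.999 + 32.06
    = 60.055 + 6.048 + 15.999 + 32.060 = 114.162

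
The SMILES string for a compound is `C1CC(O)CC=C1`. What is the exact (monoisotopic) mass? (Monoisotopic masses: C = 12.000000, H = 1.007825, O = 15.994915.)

Atom tally by fragment:
  cyclohexene ring core → C:6 H:10
  (− 1 ring H displaced by substituents)
  + OH → O:1 H:1
Element totals:
  C: 6
  H: 10
  O: 1
Molecular formula: C6H10O.
  M = 6(12.0) + 10(1.007825) + 15.994915
    = 72.000000 + 10.078250 + 15.994915 = 98.073165

98.0732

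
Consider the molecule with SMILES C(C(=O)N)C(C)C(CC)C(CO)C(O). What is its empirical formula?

C10H21NO3

Atom tally by fragment:
  H2NOCCH2 → C:2 H:4 O:1 N:1
  CH(CH3) → C:2 H:4
  CH(C2H5) → C:3 H:6
  CH(CH2OH) → C:2 H:4 O:1
  CH2OH → C:1 H:3 O:1
Element totals:
  C: 10
  H: 21
  N: 1
  O: 3
Molecular formula: C10H21NO3.
gcd of subscripts (10, 21, 1, 3) = 1, so the empirical formula equals the molecular formula.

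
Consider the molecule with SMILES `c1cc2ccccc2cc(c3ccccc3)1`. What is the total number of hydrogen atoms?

Atom tally by fragment:
  naphthalene ring system core → C:10 H:8
  (− 1 ring H displaced by substituents)
  + C6H5 → C:6 H:5
Element totals:
  C: 16
  H: 12

12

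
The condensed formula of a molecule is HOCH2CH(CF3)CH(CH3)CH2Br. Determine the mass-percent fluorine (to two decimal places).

24.25%

Element totals:
  C: 6
  H: 10
  Br: 1
  F: 3
  O: 1
Molecular formula: C6H10BrF3O.
Molar mass = 235.043 g/mol.
Mass from F: 3 × 18.998 = 56.994 g/mol.
%F = 56.994 / 235.043 × 100 = 24.25%.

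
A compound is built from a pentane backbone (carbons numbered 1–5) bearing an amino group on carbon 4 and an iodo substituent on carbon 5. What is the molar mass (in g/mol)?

213.06 g/mol

Atom tally by fragment:
  CH3 → C:1 H:3
  CH2 → C:1 H:2
  CH2 → C:1 H:2
  CH(NH2) → C:1 H:3 N:1
  CH2I → C:1 H:2 I:1
Element totals:
  C: 5
  H: 12
  I: 1
  N: 1
Molecular formula: C5H12IN.
  M = 5(12.011) + 12(1.008) + 126.904 + 14.007
    = 60.055 + 12.096 + 126.904 + 14.007 = 213.062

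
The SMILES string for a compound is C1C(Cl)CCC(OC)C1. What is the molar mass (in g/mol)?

Atom tally by fragment:
  cyclohexane ring core → C:6 H:12
  (− 2 ring H displaced by substituents)
  + Cl → Cl:1
  + OCH3 → C:1 H:3 O:1
Element totals:
  C: 7
  H: 13
  Cl: 1
  O: 1
Molecular formula: C7H13ClO.
  M = 7(12.011) + 13(1.008) + 35.45 + 15.999
    = 84.077 + 13.104 + 35.450 + 15.999 = 148.630

148.63 g/mol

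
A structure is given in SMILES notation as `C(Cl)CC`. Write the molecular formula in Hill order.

Atom tally by fragment:
  ClCH2 → C:1 H:2 Cl:1
  CH2 → C:1 H:2
  CH3 → C:1 H:3
Element totals:
  C: 3
  H: 7
  Cl: 1

C3H7Cl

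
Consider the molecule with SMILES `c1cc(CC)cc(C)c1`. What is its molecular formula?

Atom tally by fragment:
  benzene ring core → C:6 H:6
  (− 2 ring H displaced by substituents)
  + C2H5 → C:2 H:5
  + CH3 → C:1 H:3
Element totals:
  C: 9
  H: 12

C9H12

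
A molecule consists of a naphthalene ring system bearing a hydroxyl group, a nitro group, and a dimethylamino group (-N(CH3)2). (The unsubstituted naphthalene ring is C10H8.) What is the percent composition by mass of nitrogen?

12.06%

Atom tally by fragment:
  naphthalene ring system core → C:10 H:8
  (− 3 ring H displaced by substituents)
  + OH → O:1 H:1
  + NO2 → N:1 O:2
  + N(CH3)2 → N:1 C:2 H:6
Element totals:
  C: 12
  H: 12
  N: 2
  O: 3
Molecular formula: C12H12N2O3.
Molar mass = 232.239 g/mol.
Mass from N: 2 × 14.007 = 28.014 g/mol.
%N = 28.014 / 232.239 × 100 = 12.06%.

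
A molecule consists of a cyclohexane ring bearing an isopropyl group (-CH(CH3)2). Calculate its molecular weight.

126.24 g/mol

Atom tally by fragment:
  cyclohexane ring core → C:6 H:12
  (− 1 ring H displaced by substituents)
  + CH(CH3)2 → C:3 H:7
Element totals:
  C: 9
  H: 18
Molecular formula: C9H18.
  M = 9(12.011) + 18(1.008)
    = 108.099 + 18.144 = 126.243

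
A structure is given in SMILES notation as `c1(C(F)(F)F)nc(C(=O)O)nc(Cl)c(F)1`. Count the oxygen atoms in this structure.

2

Atom tally by fragment:
  pyrimidine ring core → C:4 H:4 N:2
  (− 4 ring H displaced by substituents)
  + CF3 → C:1 F:3
  + COOH → C:1 H:1 O:2
  + Cl → Cl:1
  + F → F:1
Element totals:
  C: 6
  H: 1
  Cl: 1
  F: 4
  N: 2
  O: 2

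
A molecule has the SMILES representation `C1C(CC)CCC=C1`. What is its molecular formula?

C8H14

Atom tally by fragment:
  cyclohexene ring core → C:6 H:10
  (− 1 ring H displaced by substituents)
  + C2H5 → C:2 H:5
Element totals:
  C: 8
  H: 14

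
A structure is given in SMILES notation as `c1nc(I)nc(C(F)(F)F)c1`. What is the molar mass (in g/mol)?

273.98 g/mol

Atom tally by fragment:
  pyrimidine ring core → C:4 H:4 N:2
  (− 2 ring H displaced by substituents)
  + I → I:1
  + CF3 → C:1 F:3
Element totals:
  C: 5
  H: 2
  F: 3
  I: 1
  N: 2
Molecular formula: C5H2F3IN2.
  M = 5(12.011) + 2(1.008) + 3(18.998) + 126.904 + 2(14.007)
    = 60.055 + 2.016 + 56.994 + 126.904 + 28.014 = 273.983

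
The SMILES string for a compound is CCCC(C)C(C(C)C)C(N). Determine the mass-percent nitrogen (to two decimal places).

8.90%

Atom tally by fragment:
  CH3 → C:1 H:3
  CH2 → C:1 H:2
  CH2 → C:1 H:2
  CH(CH3) → C:2 H:4
  CH(CH(CH3)2) → C:4 H:8
  CH2NH2 → C:1 H:4 N:1
Element totals:
  C: 10
  H: 23
  N: 1
Molecular formula: C10H23N.
Molar mass = 157.301 g/mol.
Mass from N: 1 × 14.007 = 14.007 g/mol.
%N = 14.007 / 157.301 × 100 = 8.90%.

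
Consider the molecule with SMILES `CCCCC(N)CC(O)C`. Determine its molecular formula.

C8H19NO

Atom tally by fragment:
  CH3 → C:1 H:3
  CH2 → C:1 H:2
  CH2 → C:1 H:2
  CH2 → C:1 H:2
  CH(NH2) → C:1 H:3 N:1
  CH2 → C:1 H:2
  CH(OH) → C:1 H:2 O:1
  CH3 → C:1 H:3
Element totals:
  C: 8
  H: 19
  N: 1
  O: 1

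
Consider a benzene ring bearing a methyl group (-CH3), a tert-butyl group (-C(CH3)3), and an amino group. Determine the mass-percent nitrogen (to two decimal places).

8.58%

Atom tally by fragment:
  benzene ring core → C:6 H:6
  (− 3 ring H displaced by substituents)
  + CH3 → C:1 H:3
  + C(CH3)3 → C:4 H:9
  + NH2 → N:1 H:2
Element totals:
  C: 11
  H: 17
  N: 1
Molecular formula: C11H17N.
Molar mass = 163.264 g/mol.
Mass from N: 1 × 14.007 = 14.007 g/mol.
%N = 14.007 / 163.264 × 100 = 8.58%.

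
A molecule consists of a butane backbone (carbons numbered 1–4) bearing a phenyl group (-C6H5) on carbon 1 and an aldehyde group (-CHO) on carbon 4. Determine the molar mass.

Atom tally by fragment:
  C6H5CH2 → C:7 H:7
  CH2 → C:1 H:2
  CH2 → C:1 H:2
  CH2CHO → C:2 H:3 O:1
Element totals:
  C: 11
  H: 14
  O: 1
Molecular formula: C11H14O.
  M = 11(12.011) + 14(1.008) + 15.999
    = 132.121 + 14.112 + 15.999 = 162.232

162.23 g/mol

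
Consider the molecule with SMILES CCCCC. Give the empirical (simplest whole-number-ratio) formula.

Atom tally by fragment:
  CH3 → C:1 H:3
  CH2 → C:1 H:2
  CH2 → C:1 H:2
  CH2 → C:1 H:2
  CH3 → C:1 H:3
Element totals:
  C: 5
  H: 12
Molecular formula: C5H12.
gcd of subscripts (5, 12) = 1, so the empirical formula equals the molecular formula.

C5H12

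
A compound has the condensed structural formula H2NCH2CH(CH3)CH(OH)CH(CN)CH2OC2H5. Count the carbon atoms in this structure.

Element totals:
  C: 9
  H: 18
  N: 2
  O: 2

9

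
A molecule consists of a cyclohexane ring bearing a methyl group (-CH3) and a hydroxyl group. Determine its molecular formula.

Atom tally by fragment:
  cyclohexane ring core → C:6 H:12
  (− 2 ring H displaced by substituents)
  + CH3 → C:1 H:3
  + OH → O:1 H:1
Element totals:
  C: 7
  H: 14
  O: 1

C7H14O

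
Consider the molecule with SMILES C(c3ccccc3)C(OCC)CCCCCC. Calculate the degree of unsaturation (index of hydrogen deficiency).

Atom tally by fragment:
  C6H5CH2 → C:7 H:7
  CH(OC2H5) → C:3 H:6 O:1
  CH2 → C:1 H:2
  CH2 → C:1 H:2
  CH2 → C:1 H:2
  CH2 → C:1 H:2
  CH2 → C:1 H:2
  CH3 → C:1 H:3
Element totals:
  C: 16
  H: 26
  O: 1
Molecular formula: C16H26O.
DoU = (2C + 2 + N − H − X) / 2 = (2·16 + 2 + 0 − 26 − 0) / 2 = 4.

4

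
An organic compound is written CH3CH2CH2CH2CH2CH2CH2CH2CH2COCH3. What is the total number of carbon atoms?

11

Atom tally by fragment:
  CH3 → C:1 H:3
  CH2 → C:1 H:2
  CH2 → C:1 H:2
  CH2 → C:1 H:2
  CH2 → C:1 H:2
  CH2 → C:1 H:2
  CH2 → C:1 H:2
  CH2 → C:1 H:2
  CH2COCH3 → C:3 H:5 O:1
Element totals:
  C: 11
  H: 22
  O: 1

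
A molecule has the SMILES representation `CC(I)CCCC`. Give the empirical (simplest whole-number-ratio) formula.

C6H13I

Atom tally by fragment:
  CH3 → C:1 H:3
  CH(I) → C:1 H:1 I:1
  CH2 → C:1 H:2
  CH2 → C:1 H:2
  CH2 → C:1 H:2
  CH3 → C:1 H:3
Element totals:
  C: 6
  H: 13
  I: 1
Molecular formula: C6H13I.
gcd of subscripts (6, 13, 1) = 1, so the empirical formula equals the molecular formula.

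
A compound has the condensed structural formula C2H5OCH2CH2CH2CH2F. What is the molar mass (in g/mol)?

Atom tally by fragment:
  C2H5OCH2 → C:3 H:7 O:1
  CH2 → C:1 H:2
  CH2 → C:1 H:2
  CH2F → C:1 H:2 F:1
Element totals:
  C: 6
  H: 13
  F: 1
  O: 1
Molecular formula: C6H13FO.
  M = 6(12.011) + 13(1.008) + 18.998 + 15.999
    = 72.066 + 13.104 + 18.998 + 15.999 = 120.167

120.17 g/mol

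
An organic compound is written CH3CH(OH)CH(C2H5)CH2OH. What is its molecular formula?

Atom tally by fragment:
  CH3 → C:1 H:3
  CH(OH) → C:1 H:2 O:1
  CH(C2H5) → C:3 H:6
  CH2OH → C:1 H:3 O:1
Element totals:
  C: 6
  H: 14
  O: 2

C6H14O2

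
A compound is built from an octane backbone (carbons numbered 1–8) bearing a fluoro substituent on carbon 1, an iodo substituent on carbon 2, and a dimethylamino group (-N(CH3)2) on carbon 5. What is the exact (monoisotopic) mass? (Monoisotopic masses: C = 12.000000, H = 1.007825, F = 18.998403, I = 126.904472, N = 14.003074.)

Atom tally by fragment:
  FCH2 → C:1 H:2 F:1
  CH(I) → C:1 H:1 I:1
  CH2 → C:1 H:2
  CH2 → C:1 H:2
  CH(N(CH3)2) → C:3 H:7 N:1
  CH2 → C:1 H:2
  CH2 → C:1 H:2
  CH3 → C:1 H:3
Element totals:
  C: 10
  H: 21
  F: 1
  I: 1
  N: 1
Molecular formula: C10H21FIN.
  M = 10(12.0) + 21(1.007825) + 18.998403 + 126.904472 + 14.003074
    = 120.000000 + 21.164325 + 18.998403 + 126.904472 + 14.003074 = 301.070274

301.0703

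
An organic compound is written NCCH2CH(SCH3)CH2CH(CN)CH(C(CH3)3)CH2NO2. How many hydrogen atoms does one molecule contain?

Atom tally by fragment:
  NCCH2 → C:2 H:2 N:1
  CH(SCH3) → C:2 H:4 S:1
  CH2 → C:1 H:2
  CH(CN) → C:2 H:1 N:1
  CH(C(CH3)3) → C:5 H:10
  CH2NO2 → C:1 H:2 N:1 O:2
Element totals:
  C: 13
  H: 21
  N: 3
  O: 2
  S: 1

21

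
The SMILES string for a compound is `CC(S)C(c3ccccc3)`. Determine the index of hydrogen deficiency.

4

Atom tally by fragment:
  CH3 → C:1 H:3
  CH(SH) → C:1 H:2 S:1
  CH2C6H5 → C:7 H:7
Element totals:
  C: 9
  H: 12
  S: 1
Molecular formula: C9H12S.
DoU = (2C + 2 + N − H − X) / 2 = (2·9 + 2 + 0 − 12 − 0) / 2 = 4.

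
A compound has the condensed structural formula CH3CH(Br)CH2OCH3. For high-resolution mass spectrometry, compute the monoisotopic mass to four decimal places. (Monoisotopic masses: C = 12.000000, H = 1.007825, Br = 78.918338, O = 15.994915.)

Atom tally by fragment:
  CH3 → C:1 H:3
  CH(Br) → C:1 H:1 Br:1
  CH2OCH3 → C:2 H:5 O:1
Element totals:
  C: 4
  H: 9
  Br: 1
  O: 1
Molecular formula: C4H9BrO.
  M = 4(12.0) + 9(1.007825) + 78.918338 + 15.994915
    = 48.000000 + 9.070425 + 78.918338 + 15.994915 = 151.983678

151.9837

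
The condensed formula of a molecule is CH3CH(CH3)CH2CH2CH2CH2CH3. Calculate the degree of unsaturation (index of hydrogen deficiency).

0

Element totals:
  C: 8
  H: 18
Molecular formula: C8H18.
DoU = (2C + 2 + N − H − X) / 2 = (2·8 + 2 + 0 − 18 − 0) / 2 = 0.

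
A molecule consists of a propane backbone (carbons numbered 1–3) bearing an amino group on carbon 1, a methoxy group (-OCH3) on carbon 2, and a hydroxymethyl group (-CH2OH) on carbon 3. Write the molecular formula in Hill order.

Atom tally by fragment:
  H2NCH2 → C:1 H:4 N:1
  CH(OCH3) → C:2 H:4 O:1
  CH2CH2OH → C:2 H:5 O:1
Element totals:
  C: 5
  H: 13
  N: 1
  O: 2

C5H13NO2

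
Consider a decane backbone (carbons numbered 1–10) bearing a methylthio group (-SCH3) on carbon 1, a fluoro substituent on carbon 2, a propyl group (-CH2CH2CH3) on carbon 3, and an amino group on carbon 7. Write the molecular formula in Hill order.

C14H30FNS

Atom tally by fragment:
  CH3SCH2 → C:2 H:5 S:1
  CH(F) → C:1 H:1 F:1
  CH(CH2CH2CH3) → C:4 H:8
  CH2 → C:1 H:2
  CH2 → C:1 H:2
  CH2 → C:1 H:2
  CH(NH2) → C:1 H:3 N:1
  CH2 → C:1 H:2
  CH2 → C:1 H:2
  CH3 → C:1 H:3
Element totals:
  C: 14
  H: 30
  F: 1
  N: 1
  S: 1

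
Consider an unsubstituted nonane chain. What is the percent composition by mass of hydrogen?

Atom tally by fragment:
  CH3 → C:1 H:3
  CH2 → C:1 H:2
  CH2 → C:1 H:2
  CH2 → C:1 H:2
  CH2 → C:1 H:2
  CH2 → C:1 H:2
  CH2 → C:1 H:2
  CH2 → C:1 H:2
  CH3 → C:1 H:3
Element totals:
  C: 9
  H: 20
Molecular formula: C9H20.
Molar mass = 128.259 g/mol.
Mass from H: 20 × 1.008 = 20.160 g/mol.
%H = 20.160 / 128.259 × 100 = 15.72%.

15.72%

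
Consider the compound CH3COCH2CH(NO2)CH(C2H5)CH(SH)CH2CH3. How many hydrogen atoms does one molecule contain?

19

Atom tally by fragment:
  CH3COCH2 → C:3 H:5 O:1
  CH(NO2) → C:1 H:1 N:1 O:2
  CH(C2H5) → C:3 H:6
  CH(SH) → C:1 H:2 S:1
  CH2 → C:1 H:2
  CH3 → C:1 H:3
Element totals:
  C: 10
  H: 19
  N: 1
  O: 3
  S: 1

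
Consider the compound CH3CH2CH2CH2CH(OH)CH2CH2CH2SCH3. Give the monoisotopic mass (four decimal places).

Element totals:
  C: 9
  H: 20
  O: 1
  S: 1
Molecular formula: C9H20OS.
  M = 9(12.0) + 20(1.007825) + 15.994915 + 31.972071
    = 108.000000 + 20.156500 + 15.994915 + 31.972071 = 176.123486

176.1235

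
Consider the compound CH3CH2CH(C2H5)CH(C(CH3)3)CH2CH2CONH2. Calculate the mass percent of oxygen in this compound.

Atom tally by fragment:
  CH3 → C:1 H:3
  CH2 → C:1 H:2
  CH(C2H5) → C:3 H:6
  CH(C(CH3)3) → C:5 H:10
  CH2 → C:1 H:2
  CH2CONH2 → C:2 H:4 O:1 N:1
Element totals:
  C: 13
  H: 27
  N: 1
  O: 1
Molecular formula: C13H27NO.
Molar mass = 213.365 g/mol.
Mass from O: 1 × 15.999 = 15.999 g/mol.
%O = 15.999 / 213.365 × 100 = 7.50%.

7.50%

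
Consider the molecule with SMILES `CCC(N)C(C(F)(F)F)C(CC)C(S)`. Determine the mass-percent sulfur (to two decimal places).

13.98%

Atom tally by fragment:
  CH3 → C:1 H:3
  CH2 → C:1 H:2
  CH(NH2) → C:1 H:3 N:1
  CH(CF3) → C:2 H:1 F:3
  CH(C2H5) → C:3 H:6
  CH2SH → C:1 H:3 S:1
Element totals:
  C: 9
  H: 18
  F: 3
  N: 1
  S: 1
Molecular formula: C9H18F3NS.
Molar mass = 229.304 g/mol.
Mass from S: 1 × 32.06 = 32.060 g/mol.
%S = 32.060 / 229.304 × 100 = 13.98%.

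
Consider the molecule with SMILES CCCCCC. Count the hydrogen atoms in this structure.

Atom tally by fragment:
  CH3 → C:1 H:3
  CH2 → C:1 H:2
  CH2 → C:1 H:2
  CH2 → C:1 H:2
  CH2 → C:1 H:2
  CH3 → C:1 H:3
Element totals:
  C: 6
  H: 14

14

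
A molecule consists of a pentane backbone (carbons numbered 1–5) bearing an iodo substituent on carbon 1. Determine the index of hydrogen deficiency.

0

Atom tally by fragment:
  ICH2 → C:1 H:2 I:1
  CH2 → C:1 H:2
  CH2 → C:1 H:2
  CH2 → C:1 H:2
  CH3 → C:1 H:3
Element totals:
  C: 5
  H: 11
  I: 1
Molecular formula: C5H11I.
DoU = (2C + 2 + N − H − X) / 2 = (2·5 + 2 + 0 − 11 − 1) / 2 = 0.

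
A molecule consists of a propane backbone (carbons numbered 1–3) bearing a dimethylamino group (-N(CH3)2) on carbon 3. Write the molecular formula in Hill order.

C5H13N

Atom tally by fragment:
  CH3 → C:1 H:3
  CH2 → C:1 H:2
  CH2N(CH3)2 → C:3 H:8 N:1
Element totals:
  C: 5
  H: 13
  N: 1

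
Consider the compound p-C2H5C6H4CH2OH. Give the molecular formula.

Element totals:
  C: 9
  H: 12
  O: 1

C9H12O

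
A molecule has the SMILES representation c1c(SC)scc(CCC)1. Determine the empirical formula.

Atom tally by fragment:
  thiophene ring core → C:4 H:4 S:1
  (− 2 ring H displaced by substituents)
  + SCH3 → C:1 H:3 S:1
  + CH2CH2CH3 → C:3 H:7
Element totals:
  C: 8
  H: 12
  S: 2
Molecular formula: C8H12S2.
gcd of subscripts = 2; dividing each by 2:
  C: 8/2 = 4
  H: 12/2 = 6
  S: 2/2 = 1

C4H6S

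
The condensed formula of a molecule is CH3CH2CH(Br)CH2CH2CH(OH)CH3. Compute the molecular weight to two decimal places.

Element totals:
  C: 7
  H: 15
  Br: 1
  O: 1
Molecular formula: C7H15BrO.
  M = 7(12.011) + 15(1.008) + 79.904 + 15.999
    = 84.077 + 15.120 + 79.904 + 15.999 = 195.100

195.10 g/mol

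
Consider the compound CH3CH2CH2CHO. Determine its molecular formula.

C4H8O

Atom tally by fragment:
  CH3 → C:1 H:3
  CH2 → C:1 H:2
  CH2CHO → C:2 H:3 O:1
Element totals:
  C: 4
  H: 8
  O: 1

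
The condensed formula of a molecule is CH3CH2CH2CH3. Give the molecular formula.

C4H10

Atom tally by fragment:
  CH3 → C:1 H:3
  CH2 → C:1 H:2
  CH2 → C:1 H:2
  CH3 → C:1 H:3
Element totals:
  C: 4
  H: 10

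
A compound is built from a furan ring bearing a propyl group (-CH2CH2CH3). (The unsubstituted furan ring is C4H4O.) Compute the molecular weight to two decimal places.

Atom tally by fragment:
  furan ring core → C:4 H:4 O:1
  (− 1 ring H displaced by substituents)
  + CH2CH2CH3 → C:3 H:7
Element totals:
  C: 7
  H: 10
  O: 1
Molecular formula: C7H10O.
  M = 7(12.011) + 10(1.008) + 15.999
    = 84.077 + 10.080 + 15.999 = 110.156

110.16 g/mol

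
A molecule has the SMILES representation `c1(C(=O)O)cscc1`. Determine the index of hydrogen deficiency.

4

Atom tally by fragment:
  thiophene ring core → C:4 H:4 S:1
  (− 1 ring H displaced by substituents)
  + COOH → C:1 H:1 O:2
Element totals:
  C: 5
  H: 4
  O: 2
  S: 1
Molecular formula: C5H4O2S.
DoU = (2C + 2 + N − H − X) / 2 = (2·5 + 2 + 0 − 4 − 0) / 2 = 4.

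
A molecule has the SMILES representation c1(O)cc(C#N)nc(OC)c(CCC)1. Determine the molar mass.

Atom tally by fragment:
  pyridine ring core → C:5 H:5 N:1
  (− 4 ring H displaced by substituents)
  + OH → O:1 H:1
  + CN → C:1 N:1
  + OCH3 → C:1 H:3 O:1
  + CH2CH2CH3 → C:3 H:7
Element totals:
  C: 10
  H: 12
  N: 2
  O: 2
Molecular formula: C10H12N2O2.
  M = 10(12.011) + 12(1.008) + 2(14.007) + 2(15.999)
    = 120.110 + 12.096 + 28.014 + 31.998 = 192.218

192.22 g/mol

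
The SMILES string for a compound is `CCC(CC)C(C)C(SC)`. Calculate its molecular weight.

Atom tally by fragment:
  CH3 → C:1 H:3
  CH2 → C:1 H:2
  CH(C2H5) → C:3 H:6
  CH(CH3) → C:2 H:4
  CH2SCH3 → C:2 H:5 S:1
Element totals:
  C: 9
  H: 20
  S: 1
Molecular formula: C9H20S.
  M = 9(12.011) + 20(1.008) + 32.06
    = 108.099 + 20.160 + 32.060 = 160.319

160.32 g/mol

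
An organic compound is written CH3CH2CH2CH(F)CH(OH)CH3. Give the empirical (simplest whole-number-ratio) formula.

C6H13FO

Element totals:
  C: 6
  H: 13
  F: 1
  O: 1
Molecular formula: C6H13FO.
gcd of subscripts (6, 1, 13, 1) = 1, so the empirical formula equals the molecular formula.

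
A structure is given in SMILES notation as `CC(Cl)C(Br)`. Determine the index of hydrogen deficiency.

0

Atom tally by fragment:
  CH3 → C:1 H:3
  CH(Cl) → C:1 H:1 Cl:1
  CH2Br → C:1 H:2 Br:1
Element totals:
  C: 3
  H: 6
  Br: 1
  Cl: 1
Molecular formula: C3H6BrCl.
DoU = (2C + 2 + N − H − X) / 2 = (2·3 + 2 + 0 − 6 − 2) / 2 = 0.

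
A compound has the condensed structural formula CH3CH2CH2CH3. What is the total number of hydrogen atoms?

10

Atom tally by fragment:
  CH3 → C:1 H:3
  CH2 → C:1 H:2
  CH2 → C:1 H:2
  CH3 → C:1 H:3
Element totals:
  C: 4
  H: 10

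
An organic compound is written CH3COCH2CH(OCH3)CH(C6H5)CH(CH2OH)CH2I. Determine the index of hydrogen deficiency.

Atom tally by fragment:
  CH3COCH2 → C:3 H:5 O:1
  CH(OCH3) → C:2 H:4 O:1
  CH(C6H5) → C:7 H:6
  CH(CH2OH) → C:2 H:4 O:1
  CH2I → C:1 H:2 I:1
Element totals:
  C: 15
  H: 21
  I: 1
  O: 3
Molecular formula: C15H21IO3.
DoU = (2C + 2 + N − H − X) / 2 = (2·15 + 2 + 0 − 21 − 1) / 2 = 5.

5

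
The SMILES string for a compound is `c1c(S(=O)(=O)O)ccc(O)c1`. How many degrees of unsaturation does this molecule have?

4

Atom tally by fragment:
  benzene ring core → C:6 H:6
  (− 2 ring H displaced by substituents)
  + SO3H → S:1 O:3 H:1
  + OH → O:1 H:1
Element totals:
  C: 6
  H: 6
  O: 4
  S: 1
Molecular formula: C6H6O4S.
DoU = (2C + 2 + N − H − X) / 2 = (2·6 + 2 + 0 − 6 − 0) / 2 = 4.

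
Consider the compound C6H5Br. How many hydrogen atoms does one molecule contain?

Atom tally by fragment:
  benzene ring core → C:6 H:6
  (− 1 ring H displaced by substituents)
  + Br → Br:1
Element totals:
  C: 6
  H: 5
  Br: 1

5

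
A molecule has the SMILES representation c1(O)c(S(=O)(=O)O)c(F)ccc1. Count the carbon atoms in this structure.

Atom tally by fragment:
  benzene ring core → C:6 H:6
  (− 3 ring H displaced by substituents)
  + OH → O:1 H:1
  + SO3H → S:1 O:3 H:1
  + F → F:1
Element totals:
  C: 6
  H: 5
  F: 1
  O: 4
  S: 1

6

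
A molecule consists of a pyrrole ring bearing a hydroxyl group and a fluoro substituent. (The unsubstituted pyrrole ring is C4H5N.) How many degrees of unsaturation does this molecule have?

Atom tally by fragment:
  pyrrole ring core → C:4 H:5 N:1
  (− 2 ring H displaced by substituents)
  + OH → O:1 H:1
  + F → F:1
Element totals:
  C: 4
  H: 4
  F: 1
  N: 1
  O: 1
Molecular formula: C4H4FNO.
DoU = (2C + 2 + N − H − X) / 2 = (2·4 + 2 + 1 − 4 − 1) / 2 = 3.

3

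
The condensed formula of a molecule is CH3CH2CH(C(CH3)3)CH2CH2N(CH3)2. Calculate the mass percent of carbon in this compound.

Element totals:
  C: 11
  H: 25
  N: 1
Molecular formula: C11H25N.
Molar mass = 171.328 g/mol.
Mass from C: 11 × 12.011 = 132.121 g/mol.
%C = 132.121 / 171.328 × 100 = 77.12%.

77.12%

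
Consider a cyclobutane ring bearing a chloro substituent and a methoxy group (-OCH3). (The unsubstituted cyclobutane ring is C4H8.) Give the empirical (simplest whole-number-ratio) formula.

Atom tally by fragment:
  cyclobutane ring core → C:4 H:8
  (− 2 ring H displaced by substituents)
  + Cl → Cl:1
  + OCH3 → C:1 H:3 O:1
Element totals:
  C: 5
  H: 9
  Cl: 1
  O: 1
Molecular formula: C5H9ClO.
gcd of subscripts (5, 1, 9, 1) = 1, so the empirical formula equals the molecular formula.

C5H9ClO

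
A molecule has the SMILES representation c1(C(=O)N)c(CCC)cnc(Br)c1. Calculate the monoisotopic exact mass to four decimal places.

Atom tally by fragment:
  pyridine ring core → C:5 H:5 N:1
  (− 3 ring H displaced by substituents)
  + CONH2 → C:1 H:2 O:1 N:1
  + CH2CH2CH3 → C:3 H:7
  + Br → Br:1
Element totals:
  C: 9
  H: 11
  Br: 1
  N: 2
  O: 1
Molecular formula: C9H11BrN2O.
  M = 9(12.0) + 11(1.007825) + 78.918338 + 2(14.003074) + 15.994915
    = 108.000000 + 11.086075 + 78.918338 + 28.006148 + 15.994915 = 242.005476

242.0055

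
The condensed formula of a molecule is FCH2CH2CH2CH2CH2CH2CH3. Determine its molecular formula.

C7H15F

Atom tally by fragment:
  FCH2 → C:1 H:2 F:1
  CH2 → C:1 H:2
  CH2 → C:1 H:2
  CH2 → C:1 H:2
  CH2 → C:1 H:2
  CH2 → C:1 H:2
  CH3 → C:1 H:3
Element totals:
  C: 7
  H: 15
  F: 1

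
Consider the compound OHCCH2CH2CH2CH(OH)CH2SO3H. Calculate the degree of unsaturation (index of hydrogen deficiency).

1

Atom tally by fragment:
  OHCCH2 → C:2 H:3 O:1
  CH2 → C:1 H:2
  CH2 → C:1 H:2
  CH(OH) → C:1 H:2 O:1
  CH2SO3H → C:1 H:3 S:1 O:3
Element totals:
  C: 6
  H: 12
  O: 5
  S: 1
Molecular formula: C6H12O5S.
DoU = (2C + 2 + N − H − X) / 2 = (2·6 + 2 + 0 − 12 − 0) / 2 = 1.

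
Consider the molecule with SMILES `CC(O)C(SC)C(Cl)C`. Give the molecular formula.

C6H13ClOS

Atom tally by fragment:
  CH3 → C:1 H:3
  CH(OH) → C:1 H:2 O:1
  CH(SCH3) → C:2 H:4 S:1
  CH(Cl) → C:1 H:1 Cl:1
  CH3 → C:1 H:3
Element totals:
  C: 6
  H: 13
  Cl: 1
  O: 1
  S: 1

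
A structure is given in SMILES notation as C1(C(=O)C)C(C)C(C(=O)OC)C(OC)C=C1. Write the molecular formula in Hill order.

C12H18O4

Atom tally by fragment:
  cyclohexene ring core → C:6 H:10
  (− 4 ring H displaced by substituents)
  + COCH3 → C:2 H:3 O:1
  + CH3 → C:1 H:3
  + COOCH3 → C:2 H:3 O:2
  + OCH3 → C:1 H:3 O:1
Element totals:
  C: 12
  H: 18
  O: 4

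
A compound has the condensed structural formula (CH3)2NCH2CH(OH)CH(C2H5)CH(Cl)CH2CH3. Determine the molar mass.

Atom tally by fragment:
  (CH3)2NCH2 → C:3 H:8 N:1
  CH(OH) → C:1 H:2 O:1
  CH(C2H5) → C:3 H:6
  CH(Cl) → C:1 H:1 Cl:1
  CH2 → C:1 H:2
  CH3 → C:1 H:3
Element totals:
  C: 10
  H: 22
  Cl: 1
  N: 1
  O: 1
Molecular formula: C10H22ClNO.
  M = 10(12.011) + 22(1.008) + 35.45 + 14.007 + 15.999
    = 120.110 + 22.176 + 35.450 + 14.007 + 15.999 = 207.742

207.74 g/mol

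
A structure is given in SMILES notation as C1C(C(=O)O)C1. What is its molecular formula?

Atom tally by fragment:
  cyclopropane ring core → C:3 H:6
  (− 1 ring H displaced by substituents)
  + COOH → C:1 H:1 O:2
Element totals:
  C: 4
  H: 6
  O: 2

C4H6O2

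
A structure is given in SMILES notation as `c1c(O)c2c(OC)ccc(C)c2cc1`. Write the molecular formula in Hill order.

Atom tally by fragment:
  naphthalene ring system core → C:10 H:8
  (− 3 ring H displaced by substituents)
  + OH → O:1 H:1
  + OCH3 → C:1 H:3 O:1
  + CH3 → C:1 H:3
Element totals:
  C: 12
  H: 12
  O: 2

C12H12O2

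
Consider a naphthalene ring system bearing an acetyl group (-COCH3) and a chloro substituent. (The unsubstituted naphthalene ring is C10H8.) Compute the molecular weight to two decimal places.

Atom tally by fragment:
  naphthalene ring system core → C:10 H:8
  (− 2 ring H displaced by substituents)
  + COCH3 → C:2 H:3 O:1
  + Cl → Cl:1
Element totals:
  C: 12
  H: 9
  Cl: 1
  O: 1
Molecular formula: C12H9ClO.
  M = 12(12.011) + 9(1.008) + 35.45 + 15.999
    = 144.132 + 9.072 + 35.450 + 15.999 = 204.653

204.65 g/mol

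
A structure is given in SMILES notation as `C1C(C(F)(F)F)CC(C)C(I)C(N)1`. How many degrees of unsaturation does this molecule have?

1

Atom tally by fragment:
  cyclohexane ring core → C:6 H:12
  (− 4 ring H displaced by substituents)
  + CF3 → C:1 F:3
  + CH3 → C:1 H:3
  + I → I:1
  + NH2 → N:1 H:2
Element totals:
  C: 8
  H: 13
  F: 3
  I: 1
  N: 1
Molecular formula: C8H13F3IN.
DoU = (2C + 2 + N − H − X) / 2 = (2·8 + 2 + 1 − 13 − 4) / 2 = 1.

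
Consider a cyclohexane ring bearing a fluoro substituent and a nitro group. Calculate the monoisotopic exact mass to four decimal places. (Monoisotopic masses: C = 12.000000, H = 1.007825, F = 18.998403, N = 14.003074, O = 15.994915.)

147.0696

Atom tally by fragment:
  cyclohexane ring core → C:6 H:12
  (− 2 ring H displaced by substituents)
  + F → F:1
  + NO2 → N:1 O:2
Element totals:
  C: 6
  H: 10
  F: 1
  N: 1
  O: 2
Molecular formula: C6H10FNO2.
  M = 6(12.0) + 10(1.007825) + 18.998403 + 14.003074 + 2(15.994915)
    = 72.000000 + 10.078250 + 18.998403 + 14.003074 + 31.989830 = 147.069557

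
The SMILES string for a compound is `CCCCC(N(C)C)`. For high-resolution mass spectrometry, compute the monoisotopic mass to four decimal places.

Atom tally by fragment:
  CH3 → C:1 H:3
  CH2 → C:1 H:2
  CH2 → C:1 H:2
  CH2 → C:1 H:2
  CH2N(CH3)2 → C:3 H:8 N:1
Element totals:
  C: 7
  H: 17
  N: 1
Molecular formula: C7H17N.
  M = 7(12.0) + 17(1.007825) + 14.003074
    = 84.000000 + 17.133025 + 14.003074 = 115.136099

115.1361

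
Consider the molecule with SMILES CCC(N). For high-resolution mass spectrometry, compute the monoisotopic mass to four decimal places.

Atom tally by fragment:
  CH3 → C:1 H:3
  CH2 → C:1 H:2
  CH2NH2 → C:1 H:4 N:1
Element totals:
  C: 3
  H: 9
  N: 1
Molecular formula: C3H9N.
  M = 3(12.0) + 9(1.007825) + 14.003074
    = 36.000000 + 9.070425 + 14.003074 = 59.073499

59.0735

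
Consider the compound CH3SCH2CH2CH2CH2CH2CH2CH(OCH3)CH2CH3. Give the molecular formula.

C11H24OS

Element totals:
  C: 11
  H: 24
  O: 1
  S: 1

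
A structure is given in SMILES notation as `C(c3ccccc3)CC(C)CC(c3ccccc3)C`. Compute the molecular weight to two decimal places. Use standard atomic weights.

252.40 g/mol

Atom tally by fragment:
  C6H5CH2 → C:7 H:7
  CH2 → C:1 H:2
  CH(CH3) → C:2 H:4
  CH2 → C:1 H:2
  CH(C6H5) → C:7 H:6
  CH3 → C:1 H:3
Element totals:
  C: 19
  H: 24
Molecular formula: C19H24.
  M = 19(12.011) + 24(1.008)
    = 228.209 + 24.192 = 252.401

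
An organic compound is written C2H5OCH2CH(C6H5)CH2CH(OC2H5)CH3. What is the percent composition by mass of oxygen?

Atom tally by fragment:
  C2H5OCH2 → C:3 H:7 O:1
  CH(C6H5) → C:7 H:6
  CH2 → C:1 H:2
  CH(OC2H5) → C:3 H:6 O:1
  CH3 → C:1 H:3
Element totals:
  C: 15
  H: 24
  O: 2
Molecular formula: C15H24O2.
Molar mass = 236.355 g/mol.
Mass from O: 2 × 15.999 = 31.998 g/mol.
%O = 31.998 / 236.355 × 100 = 13.54%.

13.54%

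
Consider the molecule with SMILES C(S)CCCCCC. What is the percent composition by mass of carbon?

Atom tally by fragment:
  HSCH2 → C:1 H:3 S:1
  CH2 → C:1 H:2
  CH2 → C:1 H:2
  CH2 → C:1 H:2
  CH2 → C:1 H:2
  CH2 → C:1 H:2
  CH3 → C:1 H:3
Element totals:
  C: 7
  H: 16
  S: 1
Molecular formula: C7H16S.
Molar mass = 132.265 g/mol.
Mass from C: 7 × 12.011 = 84.077 g/mol.
%C = 84.077 / 132.265 × 100 = 63.57%.

63.57%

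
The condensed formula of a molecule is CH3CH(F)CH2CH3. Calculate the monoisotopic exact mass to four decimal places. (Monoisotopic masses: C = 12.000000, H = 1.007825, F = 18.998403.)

76.0688

Element totals:
  C: 4
  H: 9
  F: 1
Molecular formula: C4H9F.
  M = 4(12.0) + 9(1.007825) + 18.998403
    = 48.000000 + 9.070425 + 18.998403 = 76.068828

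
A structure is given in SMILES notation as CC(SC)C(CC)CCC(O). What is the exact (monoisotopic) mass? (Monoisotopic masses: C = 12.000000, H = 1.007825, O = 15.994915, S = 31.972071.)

176.1235

Atom tally by fragment:
  CH3 → C:1 H:3
  CH(SCH3) → C:2 H:4 S:1
  CH(C2H5) → C:3 H:6
  CH2 → C:1 H:2
  CH2 → C:1 H:2
  CH2OH → C:1 H:3 O:1
Element totals:
  C: 9
  H: 20
  O: 1
  S: 1
Molecular formula: C9H20OS.
  M = 9(12.0) + 20(1.007825) + 15.994915 + 31.972071
    = 108.000000 + 20.156500 + 15.994915 + 31.972071 = 176.123486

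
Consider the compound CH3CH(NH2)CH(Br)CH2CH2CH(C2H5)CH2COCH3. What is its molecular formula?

Atom tally by fragment:
  CH3 → C:1 H:3
  CH(NH2) → C:1 H:3 N:1
  CH(Br) → C:1 H:1 Br:1
  CH2 → C:1 H:2
  CH2 → C:1 H:2
  CH(C2H5) → C:3 H:6
  CH2COCH3 → C:3 H:5 O:1
Element totals:
  C: 11
  H: 22
  Br: 1
  N: 1
  O: 1

C11H22BrNO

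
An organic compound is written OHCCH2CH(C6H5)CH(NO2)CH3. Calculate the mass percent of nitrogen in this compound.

6.76%

Atom tally by fragment:
  OHCCH2 → C:2 H:3 O:1
  CH(C6H5) → C:7 H:6
  CH(NO2) → C:1 H:1 N:1 O:2
  CH3 → C:1 H:3
Element totals:
  C: 11
  H: 13
  N: 1
  O: 3
Molecular formula: C11H13NO3.
Molar mass = 207.229 g/mol.
Mass from N: 1 × 14.007 = 14.007 g/mol.
%N = 14.007 / 207.229 × 100 = 6.76%.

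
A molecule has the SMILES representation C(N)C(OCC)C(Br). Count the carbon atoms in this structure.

Atom tally by fragment:
  H2NCH2 → C:1 H:4 N:1
  CH(OC2H5) → C:3 H:6 O:1
  CH2Br → C:1 H:2 Br:1
Element totals:
  C: 5
  H: 12
  Br: 1
  N: 1
  O: 1

5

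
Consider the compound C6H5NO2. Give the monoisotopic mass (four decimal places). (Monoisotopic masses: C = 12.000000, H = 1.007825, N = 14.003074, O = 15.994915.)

123.0320

Atom tally by fragment:
  benzene ring core → C:6 H:6
  (− 1 ring H displaced by substituents)
  + NO2 → N:1 O:2
Element totals:
  C: 6
  H: 5
  N: 1
  O: 2
Molecular formula: C6H5NO2.
  M = 6(12.0) + 5(1.007825) + 14.003074 + 2(15.994915)
    = 72.000000 + 5.039125 + 14.003074 + 31.989830 = 123.032029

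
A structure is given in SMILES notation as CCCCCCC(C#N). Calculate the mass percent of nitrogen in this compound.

11.19%

Atom tally by fragment:
  CH3 → C:1 H:3
  CH2 → C:1 H:2
  CH2 → C:1 H:2
  CH2 → C:1 H:2
  CH2 → C:1 H:2
  CH2 → C:1 H:2
  CH2CN → C:2 H:2 N:1
Element totals:
  C: 8
  H: 15
  N: 1
Molecular formula: C8H15N.
Molar mass = 125.215 g/mol.
Mass from N: 1 × 14.007 = 14.007 g/mol.
%N = 14.007 / 125.215 × 100 = 11.19%.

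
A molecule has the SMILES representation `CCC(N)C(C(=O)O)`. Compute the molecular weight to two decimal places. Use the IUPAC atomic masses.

117.15 g/mol

Atom tally by fragment:
  CH3 → C:1 H:3
  CH2 → C:1 H:2
  CH(NH2) → C:1 H:3 N:1
  CH2COOH → C:2 H:3 O:2
Element totals:
  C: 5
  H: 11
  N: 1
  O: 2
Molecular formula: C5H11NO2.
  M = 5(12.011) + 11(1.008) + 14.007 + 2(15.999)
    = 60.055 + 11.088 + 14.007 + 31.998 = 117.148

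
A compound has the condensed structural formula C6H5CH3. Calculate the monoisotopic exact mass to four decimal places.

92.0626

Element totals:
  C: 7
  H: 8
Molecular formula: C7H8.
  M = 7(12.0) + 8(1.007825)
    = 84.000000 + 8.062600 = 92.062600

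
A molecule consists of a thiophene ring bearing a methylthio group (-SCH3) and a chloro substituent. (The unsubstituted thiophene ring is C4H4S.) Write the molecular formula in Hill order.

C5H5ClS2

Atom tally by fragment:
  thiophene ring core → C:4 H:4 S:1
  (− 2 ring H displaced by substituents)
  + SCH3 → C:1 H:3 S:1
  + Cl → Cl:1
Element totals:
  C: 5
  H: 5
  Cl: 1
  S: 2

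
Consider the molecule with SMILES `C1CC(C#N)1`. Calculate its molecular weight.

Atom tally by fragment:
  cyclopropane ring core → C:3 H:6
  (− 1 ring H displaced by substituents)
  + CN → C:1 N:1
Element totals:
  C: 4
  H: 5
  N: 1
Molecular formula: C4H5N.
  M = 4(12.011) + 5(1.008) + 14.007
    = 48.044 + 5.040 + 14.007 = 67.091

67.09 g/mol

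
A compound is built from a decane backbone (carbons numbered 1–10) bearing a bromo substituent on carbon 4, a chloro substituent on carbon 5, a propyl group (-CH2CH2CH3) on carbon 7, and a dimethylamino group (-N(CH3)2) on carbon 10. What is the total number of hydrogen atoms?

Atom tally by fragment:
  CH3 → C:1 H:3
  CH2 → C:1 H:2
  CH2 → C:1 H:2
  CH(Br) → C:1 H:1 Br:1
  CH(Cl) → C:1 H:1 Cl:1
  CH2 → C:1 H:2
  CH(CH2CH2CH3) → C:4 H:8
  CH2 → C:1 H:2
  CH2 → C:1 H:2
  CH2N(CH3)2 → C:3 H:8 N:1
Element totals:
  C: 15
  H: 31
  Br: 1
  Cl: 1
  N: 1

31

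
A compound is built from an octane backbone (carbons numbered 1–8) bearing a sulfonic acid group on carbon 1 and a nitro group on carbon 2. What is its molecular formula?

C8H17NO5S

Atom tally by fragment:
  HO3SCH2 → C:1 H:3 S:1 O:3
  CH(NO2) → C:1 H:1 N:1 O:2
  CH2 → C:1 H:2
  CH2 → C:1 H:2
  CH2 → C:1 H:2
  CH2 → C:1 H:2
  CH2 → C:1 H:2
  CH3 → C:1 H:3
Element totals:
  C: 8
  H: 17
  N: 1
  O: 5
  S: 1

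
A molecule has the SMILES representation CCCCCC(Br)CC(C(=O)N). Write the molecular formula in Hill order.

Atom tally by fragment:
  CH3 → C:1 H:3
  CH2 → C:1 H:2
  CH2 → C:1 H:2
  CH2 → C:1 H:2
  CH2 → C:1 H:2
  CH(Br) → C:1 H:1 Br:1
  CH2 → C:1 H:2
  CH2CONH2 → C:2 H:4 O:1 N:1
Element totals:
  C: 9
  H: 18
  Br: 1
  N: 1
  O: 1

C9H18BrNO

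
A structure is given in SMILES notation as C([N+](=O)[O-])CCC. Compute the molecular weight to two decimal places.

Atom tally by fragment:
  O2NCH2 → C:1 H:2 N:1 O:2
  CH2 → C:1 H:2
  CH2 → C:1 H:2
  CH3 → C:1 H:3
Element totals:
  C: 4
  H: 9
  N: 1
  O: 2
Molecular formula: C4H9NO2.
  M = 4(12.011) + 9(1.008) + 14.007 + 2(15.999)
    = 48.044 + 9.072 + 14.007 + 31.998 = 103.121

103.12 g/mol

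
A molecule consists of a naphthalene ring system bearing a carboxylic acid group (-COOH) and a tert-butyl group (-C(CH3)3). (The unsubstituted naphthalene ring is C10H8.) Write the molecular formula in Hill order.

Atom tally by fragment:
  naphthalene ring system core → C:10 H:8
  (− 2 ring H displaced by substituents)
  + COOH → C:1 H:1 O:2
  + C(CH3)3 → C:4 H:9
Element totals:
  C: 15
  H: 16
  O: 2

C15H16O2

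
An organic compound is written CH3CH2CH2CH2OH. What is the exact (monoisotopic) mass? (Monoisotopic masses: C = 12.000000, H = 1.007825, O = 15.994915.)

74.0732

Atom tally by fragment:
  CH3 → C:1 H:3
  CH2 → C:1 H:2
  CH2CH2OH → C:2 H:5 O:1
Element totals:
  C: 4
  H: 10
  O: 1
Molecular formula: C4H10O.
  M = 4(12.0) + 10(1.007825) + 15.994915
    = 48.000000 + 10.078250 + 15.994915 = 74.073165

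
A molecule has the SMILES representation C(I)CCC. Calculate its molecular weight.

184.02 g/mol

Atom tally by fragment:
  ICH2 → C:1 H:2 I:1
  CH2 → C:1 H:2
  CH2 → C:1 H:2
  CH3 → C:1 H:3
Element totals:
  C: 4
  H: 9
  I: 1
Molecular formula: C4H9I.
  M = 4(12.011) + 9(1.008) + 126.904
    = 48.044 + 9.072 + 126.904 = 184.020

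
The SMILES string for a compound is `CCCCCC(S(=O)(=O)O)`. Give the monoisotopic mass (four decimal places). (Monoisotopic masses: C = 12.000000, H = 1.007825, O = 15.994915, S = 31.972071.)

166.0664

Atom tally by fragment:
  CH3 → C:1 H:3
  CH2 → C:1 H:2
  CH2 → C:1 H:2
  CH2 → C:1 H:2
  CH2 → C:1 H:2
  CH2SO3H → C:1 H:3 S:1 O:3
Element totals:
  C: 6
  H: 14
  O: 3
  S: 1
Molecular formula: C6H14O3S.
  M = 6(12.0) + 14(1.007825) + 3(15.994915) + 31.972071
    = 72.000000 + 14.109550 + 47.984745 + 31.972071 = 166.066366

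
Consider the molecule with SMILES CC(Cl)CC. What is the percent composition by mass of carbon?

51.90%

Atom tally by fragment:
  CH3 → C:1 H:3
  CH(Cl) → C:1 H:1 Cl:1
  CH2 → C:1 H:2
  CH3 → C:1 H:3
Element totals:
  C: 4
  H: 9
  Cl: 1
Molecular formula: C4H9Cl.
Molar mass = 92.566 g/mol.
Mass from C: 4 × 12.011 = 48.044 g/mol.
%C = 48.044 / 92.566 × 100 = 51.90%.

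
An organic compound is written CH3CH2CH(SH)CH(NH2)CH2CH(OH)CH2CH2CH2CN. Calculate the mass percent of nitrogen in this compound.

12.95%

Element totals:
  C: 10
  H: 20
  N: 2
  O: 1
  S: 1
Molecular formula: C10H20N2OS.
Molar mass = 216.343 g/mol.
Mass from N: 2 × 14.007 = 28.014 g/mol.
%N = 28.014 / 216.343 × 100 = 12.95%.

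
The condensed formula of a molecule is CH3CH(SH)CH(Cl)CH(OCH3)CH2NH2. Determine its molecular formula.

Element totals:
  C: 6
  H: 14
  Cl: 1
  N: 1
  O: 1
  S: 1

C6H14ClNOS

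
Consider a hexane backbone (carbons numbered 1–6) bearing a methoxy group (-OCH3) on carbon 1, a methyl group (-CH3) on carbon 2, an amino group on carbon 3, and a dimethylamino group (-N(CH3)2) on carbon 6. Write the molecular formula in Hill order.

Atom tally by fragment:
  CH3OCH2 → C:2 H:5 O:1
  CH(CH3) → C:2 H:4
  CH(NH2) → C:1 H:3 N:1
  CH2 → C:1 H:2
  CH2 → C:1 H:2
  CH2N(CH3)2 → C:3 H:8 N:1
Element totals:
  C: 10
  H: 24
  N: 2
  O: 1

C10H24N2O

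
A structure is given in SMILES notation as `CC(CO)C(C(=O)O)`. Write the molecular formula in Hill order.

Atom tally by fragment:
  CH3 → C:1 H:3
  CH(CH2OH) → C:2 H:4 O:1
  CH2COOH → C:2 H:3 O:2
Element totals:
  C: 5
  H: 10
  O: 3

C5H10O3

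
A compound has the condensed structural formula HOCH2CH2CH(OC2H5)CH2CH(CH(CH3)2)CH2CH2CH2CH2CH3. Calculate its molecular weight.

Atom tally by fragment:
  HOCH2CH2 → C:2 H:5 O:1
  CH(OC2H5) → C:3 H:6 O:1
  CH2 → C:1 H:2
  CH(CH(CH3)2) → C:4 H:8
  CH2 → C:1 H:2
  CH2 → C:1 H:2
  CH2 → C:1 H:2
  CH2 → C:1 H:2
  CH3 → C:1 H:3
Element totals:
  C: 15
  H: 32
  O: 2
Molecular formula: C15H32O2.
  M = 15(12.011) + 32(1.008) + 2(15.999)
    = 180.165 + 32.256 + 31.998 = 244.419

244.42 g/mol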